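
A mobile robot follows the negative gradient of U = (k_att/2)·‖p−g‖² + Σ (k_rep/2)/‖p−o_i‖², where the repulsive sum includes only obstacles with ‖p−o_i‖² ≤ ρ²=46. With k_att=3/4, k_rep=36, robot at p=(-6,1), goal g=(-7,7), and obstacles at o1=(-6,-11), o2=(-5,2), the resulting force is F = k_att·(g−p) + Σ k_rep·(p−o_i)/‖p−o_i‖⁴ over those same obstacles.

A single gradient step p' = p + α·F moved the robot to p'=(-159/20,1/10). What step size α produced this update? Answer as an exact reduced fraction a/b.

F_att = 3/4·(g−p) = 3/4·(-1,6) = (-0.7500,4.5000)
o1: d²=144 > ρ²=46 → inactive
o2: d²=2 ≤ ρ²=46; F_rep = 36·(-1,-1)/2² = (-9.0000,-9.0000)
F = F_att + ΣF_rep = (-9.7500,-4.5000)
Δp = p'−p = (-1.9500,-0.9000); α = Δx/Fx = (-39/20) / (-39/4) = 1/5
check: Δy/Fy = (-9/10) / (-9/2) = 1/5 ✓

α = 1/5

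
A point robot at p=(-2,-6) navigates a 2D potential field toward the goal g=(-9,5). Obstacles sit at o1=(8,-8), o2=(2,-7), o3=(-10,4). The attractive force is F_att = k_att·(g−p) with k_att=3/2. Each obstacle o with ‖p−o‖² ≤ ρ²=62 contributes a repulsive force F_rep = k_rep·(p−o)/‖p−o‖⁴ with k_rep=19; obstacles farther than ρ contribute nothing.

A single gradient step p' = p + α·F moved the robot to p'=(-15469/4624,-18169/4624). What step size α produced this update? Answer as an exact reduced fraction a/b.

α = 1/8

F_att = 3/2·(g−p) = 3/2·(-7,11) = (-10.5000,16.5000)
o1: d²=104 > ρ²=62 → inactive
o2: d²=17 ≤ ρ²=62; F_rep = 19·(-4,1)/17² = (-0.2630,0.0657)
o3: d²=164 > ρ²=62 → inactive
F = F_att + ΣF_rep = (-10.7630,16.5657)
Δp = p'−p = (-1.3454,2.0707); α = Δx/Fx = (-6221/4624) / (-6221/578) = 1/8
check: Δy/Fy = (9575/4624) / (9575/578) = 1/8 ✓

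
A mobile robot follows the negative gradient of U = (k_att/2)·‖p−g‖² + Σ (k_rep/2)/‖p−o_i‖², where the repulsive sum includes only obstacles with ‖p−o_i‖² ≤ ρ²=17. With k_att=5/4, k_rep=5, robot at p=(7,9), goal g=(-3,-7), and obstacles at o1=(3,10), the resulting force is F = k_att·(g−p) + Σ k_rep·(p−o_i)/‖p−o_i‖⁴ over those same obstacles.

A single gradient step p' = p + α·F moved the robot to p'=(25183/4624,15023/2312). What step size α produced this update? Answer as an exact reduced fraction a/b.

α = 1/8

F_att = 5/4·(g−p) = 5/4·(-10,-16) = (-12.5000,-20.0000)
o1: d²=17 ≤ ρ²=17; F_rep = 5·(4,-1)/17² = (0.0692,-0.0173)
F = F_att + ΣF_rep = (-12.4308,-20.0173)
Δp = p'−p = (-1.5538,-2.5022); α = Δx/Fx = (-7185/4624) / (-7185/578) = 1/8
check: Δy/Fy = (-5785/2312) / (-5785/289) = 1/8 ✓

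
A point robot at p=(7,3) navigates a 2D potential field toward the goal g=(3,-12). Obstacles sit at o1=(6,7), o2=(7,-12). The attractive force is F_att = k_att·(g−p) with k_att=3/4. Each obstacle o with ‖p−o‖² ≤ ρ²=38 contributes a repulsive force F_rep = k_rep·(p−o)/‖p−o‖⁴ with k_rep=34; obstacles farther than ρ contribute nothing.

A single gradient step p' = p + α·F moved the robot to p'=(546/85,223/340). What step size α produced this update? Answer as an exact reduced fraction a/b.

F_att = 3/4·(g−p) = 3/4·(-4,-15) = (-3.0000,-11.2500)
o1: d²=17 ≤ ρ²=38; F_rep = 34·(1,-4)/17² = (0.1176,-0.4706)
o2: d²=225 > ρ²=38 → inactive
F = F_att + ΣF_rep = (-2.8824,-11.7206)
Δp = p'−p = (-0.5765,-2.3441); α = Δx/Fx = (-49/85) / (-49/17) = 1/5
check: Δy/Fy = (-797/340) / (-797/68) = 1/5 ✓

α = 1/5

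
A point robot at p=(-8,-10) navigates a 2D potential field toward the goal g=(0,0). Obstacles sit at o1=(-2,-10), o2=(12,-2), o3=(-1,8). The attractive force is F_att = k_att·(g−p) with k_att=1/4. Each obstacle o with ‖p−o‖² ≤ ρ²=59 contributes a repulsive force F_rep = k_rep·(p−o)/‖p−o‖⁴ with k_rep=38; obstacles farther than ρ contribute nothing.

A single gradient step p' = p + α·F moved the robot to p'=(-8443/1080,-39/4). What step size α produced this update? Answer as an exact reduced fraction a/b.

F_att = 1/4·(g−p) = 1/4·(8,10) = (2.0000,2.5000)
o1: d²=36 ≤ ρ²=59; F_rep = 38·(-6,0)/36² = (-0.1759,0.0000)
o2: d²=464 > ρ²=59 → inactive
o3: d²=373 > ρ²=59 → inactive
F = F_att + ΣF_rep = (1.8241,2.5000)
Δp = p'−p = (0.1824,0.2500); α = Δx/Fx = (197/1080) / (197/108) = 1/10
check: Δy/Fy = (1/4) / (5/2) = 1/10 ✓

α = 1/10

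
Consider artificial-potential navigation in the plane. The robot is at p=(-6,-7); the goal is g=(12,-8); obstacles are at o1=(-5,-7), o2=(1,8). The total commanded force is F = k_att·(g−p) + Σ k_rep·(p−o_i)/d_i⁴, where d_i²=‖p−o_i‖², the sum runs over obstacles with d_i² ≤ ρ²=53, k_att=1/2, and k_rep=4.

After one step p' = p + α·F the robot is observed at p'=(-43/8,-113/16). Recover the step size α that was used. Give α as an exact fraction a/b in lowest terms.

F_att = 1/2·(g−p) = 1/2·(18,-1) = (9.0000,-0.5000)
o1: d²=1 ≤ ρ²=53; F_rep = 4·(-1,0)/1² = (-4.0000,0.0000)
o2: d²=274 > ρ²=53 → inactive
F = F_att + ΣF_rep = (5.0000,-0.5000)
Δp = p'−p = (0.6250,-0.0625); α = Δx/Fx = (5/8) / (5) = 1/8
check: Δy/Fy = (-1/16) / (-1/2) = 1/8 ✓

α = 1/8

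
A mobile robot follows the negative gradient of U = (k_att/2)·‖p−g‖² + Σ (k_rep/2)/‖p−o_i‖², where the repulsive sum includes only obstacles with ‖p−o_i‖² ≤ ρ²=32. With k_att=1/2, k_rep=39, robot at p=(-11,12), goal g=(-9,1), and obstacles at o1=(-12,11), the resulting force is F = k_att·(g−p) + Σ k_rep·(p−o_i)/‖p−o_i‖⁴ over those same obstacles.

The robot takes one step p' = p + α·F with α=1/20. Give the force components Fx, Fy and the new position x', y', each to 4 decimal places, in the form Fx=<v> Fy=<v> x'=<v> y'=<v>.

F_att = 1/2·(g−p) = 1/2·(2,-11) = (1.0000,-5.5000)
o1: d²=2 ≤ ρ²=32; F_rep = 39·(1,1)/2² = (9.7500,9.7500)
F = F_att + ΣF_rep = (10.7500,4.2500)
p' = p + 1/20·F = (-10.4625,12.2125)

Fx=10.7500 Fy=4.2500 x'=-10.4625 y'=12.2125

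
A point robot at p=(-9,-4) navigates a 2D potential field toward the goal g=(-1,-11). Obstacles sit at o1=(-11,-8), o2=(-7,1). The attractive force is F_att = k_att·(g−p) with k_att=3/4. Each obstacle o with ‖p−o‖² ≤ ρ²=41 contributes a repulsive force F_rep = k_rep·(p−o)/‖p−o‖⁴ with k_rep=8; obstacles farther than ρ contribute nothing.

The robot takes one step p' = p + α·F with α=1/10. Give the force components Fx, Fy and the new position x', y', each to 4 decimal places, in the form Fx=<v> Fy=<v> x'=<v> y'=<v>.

Fx=6.0210 Fy=-5.2176 x'=-8.3979 y'=-4.5218

F_att = 3/4·(g−p) = 3/4·(8,-7) = (6.0000,-5.2500)
o1: d²=20 ≤ ρ²=41; F_rep = 8·(2,4)/20² = (0.0400,0.0800)
o2: d²=29 ≤ ρ²=41; F_rep = 8·(-2,-5)/29² = (-0.0190,-0.0476)
F = F_att + ΣF_rep = (6.0210,-5.2176)
p' = p + 1/10·F = (-8.3979,-4.5218)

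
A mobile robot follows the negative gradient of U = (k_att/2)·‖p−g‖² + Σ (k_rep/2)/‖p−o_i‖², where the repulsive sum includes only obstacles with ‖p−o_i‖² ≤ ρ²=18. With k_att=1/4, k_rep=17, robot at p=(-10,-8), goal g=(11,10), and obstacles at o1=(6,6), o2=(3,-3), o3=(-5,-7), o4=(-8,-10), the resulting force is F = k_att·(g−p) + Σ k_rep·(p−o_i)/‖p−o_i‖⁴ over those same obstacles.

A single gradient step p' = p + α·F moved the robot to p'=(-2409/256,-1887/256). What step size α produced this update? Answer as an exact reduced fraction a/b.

α = 1/8

F_att = 1/4·(g−p) = 1/4·(21,18) = (5.2500,4.5000)
o1: d²=452 > ρ²=18 → inactive
o2: d²=194 > ρ²=18 → inactive
o3: d²=26 > ρ²=18 → inactive
o4: d²=8 ≤ ρ²=18; F_rep = 17·(-2,2)/8² = (-0.5312,0.5312)
F = F_att + ΣF_rep = (4.7188,5.0312)
Δp = p'−p = (0.5898,0.6289); α = Δx/Fx = (151/256) / (151/32) = 1/8
check: Δy/Fy = (161/256) / (161/32) = 1/8 ✓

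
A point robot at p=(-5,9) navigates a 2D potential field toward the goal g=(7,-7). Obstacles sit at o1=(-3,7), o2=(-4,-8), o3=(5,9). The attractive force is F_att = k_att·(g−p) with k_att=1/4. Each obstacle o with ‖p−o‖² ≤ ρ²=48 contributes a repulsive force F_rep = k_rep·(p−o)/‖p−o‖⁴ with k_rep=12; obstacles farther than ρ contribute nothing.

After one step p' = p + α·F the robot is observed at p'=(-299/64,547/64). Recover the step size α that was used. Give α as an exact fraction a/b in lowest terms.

α = 1/8

F_att = 1/4·(g−p) = 1/4·(12,-16) = (3.0000,-4.0000)
o1: d²=8 ≤ ρ²=48; F_rep = 12·(-2,2)/8² = (-0.3750,0.3750)
o2: d²=290 > ρ²=48 → inactive
o3: d²=100 > ρ²=48 → inactive
F = F_att + ΣF_rep = (2.6250,-3.6250)
Δp = p'−p = (0.3281,-0.4531); α = Δx/Fx = (21/64) / (21/8) = 1/8
check: Δy/Fy = (-29/64) / (-29/8) = 1/8 ✓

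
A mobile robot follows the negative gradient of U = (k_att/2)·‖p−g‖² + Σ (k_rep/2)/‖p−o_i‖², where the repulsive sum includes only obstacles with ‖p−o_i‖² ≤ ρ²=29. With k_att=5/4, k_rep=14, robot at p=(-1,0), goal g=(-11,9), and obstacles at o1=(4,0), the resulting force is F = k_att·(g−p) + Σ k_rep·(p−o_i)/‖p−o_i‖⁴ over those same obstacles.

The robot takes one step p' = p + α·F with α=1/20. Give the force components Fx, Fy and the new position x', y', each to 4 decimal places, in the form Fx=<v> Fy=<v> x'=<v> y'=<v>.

F_att = 5/4·(g−p) = 5/4·(-10,9) = (-12.5000,11.2500)
o1: d²=25 ≤ ρ²=29; F_rep = 14·(-5,0)/25² = (-0.1120,0.0000)
F = F_att + ΣF_rep = (-12.6120,11.2500)
p' = p + 1/20·F = (-1.6306,0.5625)

Fx=-12.6120 Fy=11.2500 x'=-1.6306 y'=0.5625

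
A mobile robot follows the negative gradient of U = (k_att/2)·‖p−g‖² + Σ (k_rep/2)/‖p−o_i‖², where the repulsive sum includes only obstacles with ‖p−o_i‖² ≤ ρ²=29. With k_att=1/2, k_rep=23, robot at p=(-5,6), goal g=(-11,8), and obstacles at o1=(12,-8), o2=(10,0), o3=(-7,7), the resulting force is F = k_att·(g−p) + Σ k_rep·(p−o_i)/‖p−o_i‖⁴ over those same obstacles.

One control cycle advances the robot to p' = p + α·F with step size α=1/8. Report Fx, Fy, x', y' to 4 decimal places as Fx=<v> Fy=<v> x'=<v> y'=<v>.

F_att = 1/2·(g−p) = 1/2·(-6,2) = (-3.0000,1.0000)
o1: d²=485 > ρ²=29 → inactive
o2: d²=261 > ρ²=29 → inactive
o3: d²=5 ≤ ρ²=29; F_rep = 23·(2,-1)/5² = (1.8400,-0.9200)
F = F_att + ΣF_rep = (-1.1600,0.0800)
p' = p + 1/8·F = (-5.1450,6.0100)

Fx=-1.1600 Fy=0.0800 x'=-5.1450 y'=6.0100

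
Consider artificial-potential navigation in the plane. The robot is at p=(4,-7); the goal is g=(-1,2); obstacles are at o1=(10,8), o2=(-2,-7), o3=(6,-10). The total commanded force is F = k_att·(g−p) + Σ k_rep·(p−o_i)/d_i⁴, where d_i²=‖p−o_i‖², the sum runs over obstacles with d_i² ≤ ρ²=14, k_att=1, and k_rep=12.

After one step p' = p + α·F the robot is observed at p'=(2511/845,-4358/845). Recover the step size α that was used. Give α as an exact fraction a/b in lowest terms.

F_att = 1·(g−p) = 1·(-5,9) = (-5.0000,9.0000)
o1: d²=261 > ρ²=14 → inactive
o2: d²=36 > ρ²=14 → inactive
o3: d²=13 ≤ ρ²=14; F_rep = 12·(-2,3)/13² = (-0.1420,0.2130)
F = F_att + ΣF_rep = (-5.1420,9.2130)
Δp = p'−p = (-1.0284,1.8426); α = Δx/Fx = (-869/845) / (-869/169) = 1/5
check: Δy/Fy = (1557/845) / (1557/169) = 1/5 ✓

α = 1/5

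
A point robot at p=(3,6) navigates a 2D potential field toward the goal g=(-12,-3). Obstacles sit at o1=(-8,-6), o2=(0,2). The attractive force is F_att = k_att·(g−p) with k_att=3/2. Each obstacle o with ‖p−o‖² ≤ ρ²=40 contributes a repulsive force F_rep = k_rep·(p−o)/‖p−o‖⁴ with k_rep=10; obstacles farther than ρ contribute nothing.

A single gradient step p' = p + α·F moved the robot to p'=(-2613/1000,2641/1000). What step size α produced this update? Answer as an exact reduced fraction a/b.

F_att = 3/2·(g−p) = 3/2·(-15,-9) = (-22.5000,-13.5000)
o1: d²=265 > ρ²=40 → inactive
o2: d²=25 ≤ ρ²=40; F_rep = 10·(3,4)/25² = (0.0480,0.0640)
F = F_att + ΣF_rep = (-22.4520,-13.4360)
Δp = p'−p = (-5.6130,-3.3590); α = Δx/Fx = (-5613/1000) / (-5613/250) = 1/4
check: Δy/Fy = (-3359/1000) / (-3359/250) = 1/4 ✓

α = 1/4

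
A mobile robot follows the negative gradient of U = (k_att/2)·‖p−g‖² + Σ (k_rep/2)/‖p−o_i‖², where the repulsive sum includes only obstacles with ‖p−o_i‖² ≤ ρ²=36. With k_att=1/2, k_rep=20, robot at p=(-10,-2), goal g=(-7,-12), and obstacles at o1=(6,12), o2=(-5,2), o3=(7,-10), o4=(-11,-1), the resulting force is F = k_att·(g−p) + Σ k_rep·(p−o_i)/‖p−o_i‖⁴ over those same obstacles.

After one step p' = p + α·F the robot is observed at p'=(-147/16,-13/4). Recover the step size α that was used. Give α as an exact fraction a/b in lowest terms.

α = 1/8

F_att = 1/2·(g−p) = 1/2·(3,-10) = (1.5000,-5.0000)
o1: d²=452 > ρ²=36 → inactive
o2: d²=41 > ρ²=36 → inactive
o3: d²=353 > ρ²=36 → inactive
o4: d²=2 ≤ ρ²=36; F_rep = 20·(1,-1)/2² = (5.0000,-5.0000)
F = F_att + ΣF_rep = (6.5000,-10.0000)
Δp = p'−p = (0.8125,-1.2500); α = Δx/Fx = (13/16) / (13/2) = 1/8
check: Δy/Fy = (-5/4) / (-10) = 1/8 ✓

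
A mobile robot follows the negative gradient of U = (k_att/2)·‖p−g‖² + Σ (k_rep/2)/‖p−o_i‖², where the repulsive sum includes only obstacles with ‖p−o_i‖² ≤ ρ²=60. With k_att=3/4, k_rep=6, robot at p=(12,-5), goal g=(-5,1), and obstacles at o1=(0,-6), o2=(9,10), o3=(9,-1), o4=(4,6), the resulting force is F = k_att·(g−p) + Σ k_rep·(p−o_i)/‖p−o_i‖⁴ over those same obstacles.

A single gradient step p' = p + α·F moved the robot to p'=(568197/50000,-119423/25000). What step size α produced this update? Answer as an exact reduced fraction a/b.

F_att = 3/4·(g−p) = 3/4·(-17,6) = (-12.7500,4.5000)
o1: d²=145 > ρ²=60 → inactive
o2: d²=234 > ρ²=60 → inactive
o3: d²=25 ≤ ρ²=60; F_rep = 6·(3,-4)/25² = (0.0288,-0.0384)
o4: d²=185 > ρ²=60 → inactive
F = F_att + ΣF_rep = (-12.7212,4.4616)
Δp = p'−p = (-0.6361,0.2231); α = Δx/Fx = (-31803/50000) / (-31803/2500) = 1/20
check: Δy/Fy = (5577/25000) / (5577/1250) = 1/20 ✓

α = 1/20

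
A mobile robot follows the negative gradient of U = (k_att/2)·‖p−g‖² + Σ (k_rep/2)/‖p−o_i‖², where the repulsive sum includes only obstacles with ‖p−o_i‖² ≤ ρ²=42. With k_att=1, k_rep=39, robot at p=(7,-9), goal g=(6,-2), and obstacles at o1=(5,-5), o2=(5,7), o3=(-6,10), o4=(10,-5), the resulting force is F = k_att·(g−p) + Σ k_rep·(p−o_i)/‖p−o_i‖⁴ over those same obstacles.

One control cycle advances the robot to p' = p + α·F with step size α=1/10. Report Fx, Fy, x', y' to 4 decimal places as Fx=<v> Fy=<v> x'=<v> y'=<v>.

F_att = 1·(g−p) = 1·(-1,7) = (-1.0000,7.0000)
o1: d²=20 ≤ ρ²=42; F_rep = 39·(2,-4)/20² = (0.1950,-0.3900)
o2: d²=260 > ρ²=42 → inactive
o3: d²=530 > ρ²=42 → inactive
o4: d²=25 ≤ ρ²=42; F_rep = 39·(-3,-4)/25² = (-0.1872,-0.2496)
F = F_att + ΣF_rep = (-0.9922,6.3604)
p' = p + 1/10·F = (6.9008,-8.3640)

Fx=-0.9922 Fy=6.3604 x'=6.9008 y'=-8.3640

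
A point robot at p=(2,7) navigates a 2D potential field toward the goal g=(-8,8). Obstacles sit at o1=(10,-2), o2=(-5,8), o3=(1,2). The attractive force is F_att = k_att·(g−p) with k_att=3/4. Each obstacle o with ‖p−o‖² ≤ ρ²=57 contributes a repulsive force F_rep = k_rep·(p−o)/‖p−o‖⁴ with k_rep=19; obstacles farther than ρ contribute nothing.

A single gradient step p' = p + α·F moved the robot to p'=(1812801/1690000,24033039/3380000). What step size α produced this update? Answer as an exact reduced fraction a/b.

F_att = 3/4·(g−p) = 3/4·(-10,1) = (-7.5000,0.7500)
o1: d²=145 > ρ²=57 → inactive
o2: d²=50 ≤ ρ²=57; F_rep = 19·(7,-1)/50² = (0.0532,-0.0076)
o3: d²=26 ≤ ρ²=57; F_rep = 19·(1,5)/26² = (0.0281,0.1405)
F = F_att + ΣF_rep = (-7.4187,0.8829)
Δp = p'−p = (-0.9273,0.1104); α = Δx/Fx = (-1567199/1690000) / (-1567199/211250) = 1/8
check: Δy/Fy = (373039/3380000) / (373039/422500) = 1/8 ✓

α = 1/8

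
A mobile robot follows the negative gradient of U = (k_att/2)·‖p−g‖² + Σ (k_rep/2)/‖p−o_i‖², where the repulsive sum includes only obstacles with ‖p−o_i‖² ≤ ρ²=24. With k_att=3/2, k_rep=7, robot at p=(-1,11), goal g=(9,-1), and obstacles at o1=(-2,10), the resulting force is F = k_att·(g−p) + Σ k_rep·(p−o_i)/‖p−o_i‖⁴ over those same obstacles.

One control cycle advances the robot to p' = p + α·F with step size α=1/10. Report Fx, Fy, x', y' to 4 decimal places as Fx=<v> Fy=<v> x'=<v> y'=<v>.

Fx=16.7500 Fy=-16.2500 x'=0.6750 y'=9.3750

F_att = 3/2·(g−p) = 3/2·(10,-12) = (15.0000,-18.0000)
o1: d²=2 ≤ ρ²=24; F_rep = 7·(1,1)/2² = (1.7500,1.7500)
F = F_att + ΣF_rep = (16.7500,-16.2500)
p' = p + 1/10·F = (0.6750,9.3750)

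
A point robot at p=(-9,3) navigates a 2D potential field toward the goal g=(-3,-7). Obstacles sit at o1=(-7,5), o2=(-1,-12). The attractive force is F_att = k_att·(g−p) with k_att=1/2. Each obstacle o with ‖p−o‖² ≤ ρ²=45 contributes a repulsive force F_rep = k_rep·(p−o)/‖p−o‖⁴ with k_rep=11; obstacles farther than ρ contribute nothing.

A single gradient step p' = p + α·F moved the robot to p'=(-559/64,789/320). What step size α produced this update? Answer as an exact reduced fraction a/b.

α = 1/10

F_att = 1/2·(g−p) = 1/2·(6,-10) = (3.0000,-5.0000)
o1: d²=8 ≤ ρ²=45; F_rep = 11·(-2,-2)/8² = (-0.3438,-0.3438)
o2: d²=289 > ρ²=45 → inactive
F = F_att + ΣF_rep = (2.6562,-5.3438)
Δp = p'−p = (0.2656,-0.5344); α = Δx/Fx = (17/64) / (85/32) = 1/10
check: Δy/Fy = (-171/320) / (-171/32) = 1/10 ✓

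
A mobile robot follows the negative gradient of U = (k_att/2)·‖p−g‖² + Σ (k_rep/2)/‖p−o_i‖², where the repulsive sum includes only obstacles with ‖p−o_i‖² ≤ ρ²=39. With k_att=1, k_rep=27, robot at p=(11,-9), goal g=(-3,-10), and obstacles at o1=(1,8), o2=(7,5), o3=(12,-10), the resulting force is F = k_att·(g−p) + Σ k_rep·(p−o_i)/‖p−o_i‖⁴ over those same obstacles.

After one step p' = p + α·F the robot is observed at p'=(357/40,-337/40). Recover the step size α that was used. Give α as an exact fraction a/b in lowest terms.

F_att = 1·(g−p) = 1·(-14,-1) = (-14.0000,-1.0000)
o1: d²=389 > ρ²=39 → inactive
o2: d²=212 > ρ²=39 → inactive
o3: d²=2 ≤ ρ²=39; F_rep = 27·(-1,1)/2² = (-6.7500,6.7500)
F = F_att + ΣF_rep = (-20.7500,5.7500)
Δp = p'−p = (-2.0750,0.5750); α = Δx/Fx = (-83/40) / (-83/4) = 1/10
check: Δy/Fy = (23/40) / (23/4) = 1/10 ✓

α = 1/10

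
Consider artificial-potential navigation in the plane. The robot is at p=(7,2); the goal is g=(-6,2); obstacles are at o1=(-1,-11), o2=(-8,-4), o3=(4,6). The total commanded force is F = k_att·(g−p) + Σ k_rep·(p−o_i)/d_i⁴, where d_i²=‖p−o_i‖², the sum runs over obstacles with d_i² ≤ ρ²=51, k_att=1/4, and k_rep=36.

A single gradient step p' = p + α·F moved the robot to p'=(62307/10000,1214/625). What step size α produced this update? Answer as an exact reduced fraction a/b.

F_att = 1/4·(g−p) = 1/4·(-13,0) = (-3.2500,0.0000)
o1: d²=233 > ρ²=51 → inactive
o2: d²=261 > ρ²=51 → inactive
o3: d²=25 ≤ ρ²=51; F_rep = 36·(3,-4)/25² = (0.1728,-0.2304)
F = F_att + ΣF_rep = (-3.0772,-0.2304)
Δp = p'−p = (-0.7693,-0.0576); α = Δx/Fx = (-7693/10000) / (-7693/2500) = 1/4
check: Δy/Fy = (-36/625) / (-144/625) = 1/4 ✓

α = 1/4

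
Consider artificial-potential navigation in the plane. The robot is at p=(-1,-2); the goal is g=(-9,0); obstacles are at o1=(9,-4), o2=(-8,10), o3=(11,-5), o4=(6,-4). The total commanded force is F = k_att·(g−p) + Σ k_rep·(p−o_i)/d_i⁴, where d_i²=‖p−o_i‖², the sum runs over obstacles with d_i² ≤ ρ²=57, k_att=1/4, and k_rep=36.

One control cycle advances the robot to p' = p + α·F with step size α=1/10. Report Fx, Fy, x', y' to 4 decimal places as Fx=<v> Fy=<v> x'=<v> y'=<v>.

Fx=-2.0897 Fy=0.5256 x'=-1.2090 y'=-1.9474

F_att = 1/4·(g−p) = 1/4·(-8,2) = (-2.0000,0.5000)
o1: d²=104 > ρ²=57 → inactive
o2: d²=193 > ρ²=57 → inactive
o3: d²=153 > ρ²=57 → inactive
o4: d²=53 ≤ ρ²=57; F_rep = 36·(-7,2)/53² = (-0.0897,0.0256)
F = F_att + ΣF_rep = (-2.0897,0.5256)
p' = p + 1/10·F = (-1.2090,-1.9474)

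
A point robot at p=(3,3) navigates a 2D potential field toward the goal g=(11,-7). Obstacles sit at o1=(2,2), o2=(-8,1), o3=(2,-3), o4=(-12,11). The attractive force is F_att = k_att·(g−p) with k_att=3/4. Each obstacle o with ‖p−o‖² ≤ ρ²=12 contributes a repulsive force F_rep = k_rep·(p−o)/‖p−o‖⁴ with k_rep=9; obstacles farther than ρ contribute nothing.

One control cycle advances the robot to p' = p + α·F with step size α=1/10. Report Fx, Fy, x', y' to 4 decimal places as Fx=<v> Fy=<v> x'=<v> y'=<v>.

F_att = 3/4·(g−p) = 3/4·(8,-10) = (6.0000,-7.5000)
o1: d²=2 ≤ ρ²=12; F_rep = 9·(1,1)/2² = (2.2500,2.2500)
o2: d²=125 > ρ²=12 → inactive
o3: d²=37 > ρ²=12 → inactive
o4: d²=289 > ρ²=12 → inactive
F = F_att + ΣF_rep = (8.2500,-5.2500)
p' = p + 1/10·F = (3.8250,2.4750)

Fx=8.2500 Fy=-5.2500 x'=3.8250 y'=2.4750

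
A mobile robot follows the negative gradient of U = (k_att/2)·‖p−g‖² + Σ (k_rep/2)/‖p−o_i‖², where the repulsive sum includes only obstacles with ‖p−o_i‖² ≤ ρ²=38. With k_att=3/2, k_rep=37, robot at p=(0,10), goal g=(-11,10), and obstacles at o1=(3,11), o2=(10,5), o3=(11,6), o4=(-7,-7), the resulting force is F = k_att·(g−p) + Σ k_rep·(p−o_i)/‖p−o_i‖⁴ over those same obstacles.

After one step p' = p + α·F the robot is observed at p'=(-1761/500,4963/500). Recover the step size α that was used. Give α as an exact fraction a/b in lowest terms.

α = 1/5

F_att = 3/2·(g−p) = 3/2·(-11,0) = (-16.5000,0.0000)
o1: d²=10 ≤ ρ²=38; F_rep = 37·(-3,-1)/10² = (-1.1100,-0.3700)
o2: d²=125 > ρ²=38 → inactive
o3: d²=137 > ρ²=38 → inactive
o4: d²=338 > ρ²=38 → inactive
F = F_att + ΣF_rep = (-17.6100,-0.3700)
Δp = p'−p = (-3.5220,-0.0740); α = Δx/Fx = (-1761/500) / (-1761/100) = 1/5
check: Δy/Fy = (-37/500) / (-37/100) = 1/5 ✓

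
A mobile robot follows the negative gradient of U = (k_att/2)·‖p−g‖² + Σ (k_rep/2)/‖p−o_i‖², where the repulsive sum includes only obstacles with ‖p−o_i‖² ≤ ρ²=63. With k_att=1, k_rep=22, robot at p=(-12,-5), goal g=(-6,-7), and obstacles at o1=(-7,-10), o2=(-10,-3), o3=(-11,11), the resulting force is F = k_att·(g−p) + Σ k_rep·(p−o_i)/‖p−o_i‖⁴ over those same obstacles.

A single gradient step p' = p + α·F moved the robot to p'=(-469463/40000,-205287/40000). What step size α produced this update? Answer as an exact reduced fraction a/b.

F_att = 1·(g−p) = 1·(6,-2) = (6.0000,-2.0000)
o1: d²=50 ≤ ρ²=63; F_rep = 22·(-5,5)/50² = (-0.0440,0.0440)
o2: d²=8 ≤ ρ²=63; F_rep = 22·(-2,-2)/8² = (-0.6875,-0.6875)
o3: d²=257 > ρ²=63 → inactive
F = F_att + ΣF_rep = (5.2685,-2.6435)
Δp = p'−p = (0.2634,-0.1322); α = Δx/Fx = (10537/40000) / (10537/2000) = 1/20
check: Δy/Fy = (-5287/40000) / (-5287/2000) = 1/20 ✓

α = 1/20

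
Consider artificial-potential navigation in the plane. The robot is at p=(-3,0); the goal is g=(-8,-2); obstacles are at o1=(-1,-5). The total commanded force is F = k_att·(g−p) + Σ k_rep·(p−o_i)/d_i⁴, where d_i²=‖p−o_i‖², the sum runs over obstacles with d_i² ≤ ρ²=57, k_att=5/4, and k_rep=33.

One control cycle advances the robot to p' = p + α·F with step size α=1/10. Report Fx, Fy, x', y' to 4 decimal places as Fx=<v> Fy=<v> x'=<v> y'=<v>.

Fx=-6.3285 Fy=-2.3038 x'=-3.6328 y'=-0.2304

F_att = 5/4·(g−p) = 5/4·(-5,-2) = (-6.2500,-2.5000)
o1: d²=29 ≤ ρ²=57; F_rep = 33·(-2,5)/29² = (-0.0785,0.1962)
F = F_att + ΣF_rep = (-6.3285,-2.3038)
p' = p + 1/10·F = (-3.6328,-0.2304)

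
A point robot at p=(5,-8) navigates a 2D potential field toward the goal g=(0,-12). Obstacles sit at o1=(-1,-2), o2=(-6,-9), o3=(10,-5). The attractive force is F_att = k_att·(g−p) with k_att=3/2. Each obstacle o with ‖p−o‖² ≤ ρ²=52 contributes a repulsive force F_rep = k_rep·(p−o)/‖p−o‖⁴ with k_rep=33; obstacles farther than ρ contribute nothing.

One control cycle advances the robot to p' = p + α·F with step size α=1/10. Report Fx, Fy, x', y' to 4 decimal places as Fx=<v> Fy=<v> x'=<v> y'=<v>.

F_att = 3/2·(g−p) = 3/2·(-5,-4) = (-7.5000,-6.0000)
o1: d²=72 > ρ²=52 → inactive
o2: d²=122 > ρ²=52 → inactive
o3: d²=34 ≤ ρ²=52; F_rep = 33·(-5,-3)/34² = (-0.1427,-0.0856)
F = F_att + ΣF_rep = (-7.6427,-6.0856)
p' = p + 1/10·F = (4.2357,-8.6086)

Fx=-7.6427 Fy=-6.0856 x'=4.2357 y'=-8.6086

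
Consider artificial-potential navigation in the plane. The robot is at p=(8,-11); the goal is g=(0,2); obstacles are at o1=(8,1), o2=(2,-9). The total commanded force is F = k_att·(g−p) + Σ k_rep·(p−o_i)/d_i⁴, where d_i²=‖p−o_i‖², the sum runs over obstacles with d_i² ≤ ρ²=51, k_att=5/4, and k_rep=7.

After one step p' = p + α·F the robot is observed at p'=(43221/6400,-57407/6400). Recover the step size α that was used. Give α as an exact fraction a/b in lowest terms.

α = 1/8

F_att = 5/4·(g−p) = 5/4·(-8,13) = (-10.0000,16.2500)
o1: d²=144 > ρ²=51 → inactive
o2: d²=40 ≤ ρ²=51; F_rep = 7·(6,-2)/40² = (0.0262,-0.0088)
F = F_att + ΣF_rep = (-9.9738,16.2413)
Δp = p'−p = (-1.2467,2.0302); α = Δx/Fx = (-7979/6400) / (-7979/800) = 1/8
check: Δy/Fy = (12993/6400) / (12993/800) = 1/8 ✓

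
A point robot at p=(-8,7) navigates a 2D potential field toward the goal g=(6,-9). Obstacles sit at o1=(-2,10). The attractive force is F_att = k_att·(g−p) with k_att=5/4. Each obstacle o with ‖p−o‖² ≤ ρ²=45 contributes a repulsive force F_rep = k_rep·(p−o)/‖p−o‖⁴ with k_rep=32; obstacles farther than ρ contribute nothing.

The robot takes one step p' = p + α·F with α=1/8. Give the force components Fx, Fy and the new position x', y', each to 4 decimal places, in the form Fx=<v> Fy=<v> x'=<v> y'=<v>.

F_att = 5/4·(g−p) = 5/4·(14,-16) = (17.5000,-20.0000)
o1: d²=45 ≤ ρ²=45; F_rep = 32·(-6,-3)/45² = (-0.0948,-0.0474)
F = F_att + ΣF_rep = (17.4052,-20.0474)
p' = p + 1/8·F = (-5.8244,4.4941)

Fx=17.4052 Fy=-20.0474 x'=-5.8244 y'=4.4941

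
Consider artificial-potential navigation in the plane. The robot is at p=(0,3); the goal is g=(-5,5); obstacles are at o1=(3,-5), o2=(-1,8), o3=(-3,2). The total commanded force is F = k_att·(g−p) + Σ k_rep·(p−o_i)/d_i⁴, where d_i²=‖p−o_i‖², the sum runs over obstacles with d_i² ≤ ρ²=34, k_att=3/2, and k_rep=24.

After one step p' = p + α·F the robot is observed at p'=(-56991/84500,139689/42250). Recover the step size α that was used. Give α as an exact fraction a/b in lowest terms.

α = 1/10

F_att = 3/2·(g−p) = 3/2·(-5,2) = (-7.5000,3.0000)
o1: d²=73 > ρ²=34 → inactive
o2: d²=26 ≤ ρ²=34; F_rep = 24·(1,-5)/26² = (0.0355,-0.1775)
o3: d²=10 ≤ ρ²=34; F_rep = 24·(3,1)/10² = (0.7200,0.2400)
F = F_att + ΣF_rep = (-6.7445,3.0625)
Δp = p'−p = (-0.6744,0.3062); α = Δx/Fx = (-56991/84500) / (-56991/8450) = 1/10
check: Δy/Fy = (12939/42250) / (12939/4225) = 1/10 ✓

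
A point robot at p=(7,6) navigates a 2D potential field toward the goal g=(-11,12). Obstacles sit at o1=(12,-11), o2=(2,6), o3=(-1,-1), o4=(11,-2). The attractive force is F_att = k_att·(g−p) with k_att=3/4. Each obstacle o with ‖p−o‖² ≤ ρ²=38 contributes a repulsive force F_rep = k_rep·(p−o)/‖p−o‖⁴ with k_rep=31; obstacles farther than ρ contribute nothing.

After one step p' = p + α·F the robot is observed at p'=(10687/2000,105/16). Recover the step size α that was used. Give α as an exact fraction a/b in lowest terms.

F_att = 3/4·(g−p) = 3/4·(-18,6) = (-13.5000,4.5000)
o1: d²=314 > ρ²=38 → inactive
o2: d²=25 ≤ ρ²=38; F_rep = 31·(5,0)/25² = (0.2480,0.0000)
o3: d²=113 > ρ²=38 → inactive
o4: d²=80 > ρ²=38 → inactive
F = F_att + ΣF_rep = (-13.2520,4.5000)
Δp = p'−p = (-1.6565,0.5625); α = Δx/Fx = (-3313/2000) / (-3313/250) = 1/8
check: Δy/Fy = (9/16) / (9/2) = 1/8 ✓

α = 1/8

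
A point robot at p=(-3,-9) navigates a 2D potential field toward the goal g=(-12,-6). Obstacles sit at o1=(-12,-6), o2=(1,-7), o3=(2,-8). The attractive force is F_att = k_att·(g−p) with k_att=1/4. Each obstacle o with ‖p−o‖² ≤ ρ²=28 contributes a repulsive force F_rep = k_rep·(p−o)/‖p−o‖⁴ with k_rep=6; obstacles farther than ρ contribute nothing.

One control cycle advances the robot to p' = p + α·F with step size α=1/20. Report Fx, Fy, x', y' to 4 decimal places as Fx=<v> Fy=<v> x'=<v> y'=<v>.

Fx=-2.3544 Fy=0.7111 x'=-3.1177 y'=-8.9644

F_att = 1/4·(g−p) = 1/4·(-9,3) = (-2.2500,0.7500)
o1: d²=90 > ρ²=28 → inactive
o2: d²=20 ≤ ρ²=28; F_rep = 6·(-4,-2)/20² = (-0.0600,-0.0300)
o3: d²=26 ≤ ρ²=28; F_rep = 6·(-5,-1)/26² = (-0.0444,-0.0089)
F = F_att + ΣF_rep = (-2.3544,0.7111)
p' = p + 1/20·F = (-3.1177,-8.9644)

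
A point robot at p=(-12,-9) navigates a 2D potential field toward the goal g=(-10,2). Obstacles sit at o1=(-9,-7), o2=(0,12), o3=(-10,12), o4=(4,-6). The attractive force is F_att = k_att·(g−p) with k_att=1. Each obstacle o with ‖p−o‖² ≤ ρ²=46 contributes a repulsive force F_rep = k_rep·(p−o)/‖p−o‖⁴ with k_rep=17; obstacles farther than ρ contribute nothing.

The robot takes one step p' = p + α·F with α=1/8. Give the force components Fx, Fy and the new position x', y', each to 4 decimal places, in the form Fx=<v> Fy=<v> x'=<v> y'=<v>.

F_att = 1·(g−p) = 1·(2,11) = (2.0000,11.0000)
o1: d²=13 ≤ ρ²=46; F_rep = 17·(-3,-2)/13² = (-0.3018,-0.2012)
o2: d²=585 > ρ²=46 → inactive
o3: d²=445 > ρ²=46 → inactive
o4: d²=265 > ρ²=46 → inactive
F = F_att + ΣF_rep = (1.6982,10.7988)
p' = p + 1/8·F = (-11.7877,-7.6501)

Fx=1.6982 Fy=10.7988 x'=-11.7877 y'=-7.6501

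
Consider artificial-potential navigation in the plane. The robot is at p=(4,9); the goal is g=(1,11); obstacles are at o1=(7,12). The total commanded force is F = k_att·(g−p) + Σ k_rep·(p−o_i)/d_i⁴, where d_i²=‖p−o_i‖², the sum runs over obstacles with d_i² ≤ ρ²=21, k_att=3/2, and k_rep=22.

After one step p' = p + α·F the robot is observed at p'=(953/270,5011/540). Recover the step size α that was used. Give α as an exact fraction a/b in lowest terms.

F_att = 3/2·(g−p) = 3/2·(-3,2) = (-4.5000,3.0000)
o1: d²=18 ≤ ρ²=21; F_rep = 22·(-3,-3)/18² = (-0.2037,-0.2037)
F = F_att + ΣF_rep = (-4.7037,2.7963)
Δp = p'−p = (-0.4704,0.2796); α = Δx/Fx = (-127/270) / (-127/27) = 1/10
check: Δy/Fy = (151/540) / (151/54) = 1/10 ✓

α = 1/10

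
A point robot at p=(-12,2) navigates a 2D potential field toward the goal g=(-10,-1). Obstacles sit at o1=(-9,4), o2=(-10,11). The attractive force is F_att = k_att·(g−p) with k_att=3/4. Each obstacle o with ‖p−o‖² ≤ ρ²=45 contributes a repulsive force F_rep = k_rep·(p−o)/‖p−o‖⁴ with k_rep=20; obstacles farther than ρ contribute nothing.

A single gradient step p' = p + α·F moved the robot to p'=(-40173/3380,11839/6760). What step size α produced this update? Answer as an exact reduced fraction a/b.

α = 1/10

F_att = 3/4·(g−p) = 3/4·(2,-3) = (1.5000,-2.2500)
o1: d²=13 ≤ ρ²=45; F_rep = 20·(-3,-2)/13² = (-0.3550,-0.2367)
o2: d²=85 > ρ²=45 → inactive
F = F_att + ΣF_rep = (1.1450,-2.4867)
Δp = p'−p = (0.1145,-0.2487); α = Δx/Fx = (387/3380) / (387/338) = 1/10
check: Δy/Fy = (-1681/6760) / (-1681/676) = 1/10 ✓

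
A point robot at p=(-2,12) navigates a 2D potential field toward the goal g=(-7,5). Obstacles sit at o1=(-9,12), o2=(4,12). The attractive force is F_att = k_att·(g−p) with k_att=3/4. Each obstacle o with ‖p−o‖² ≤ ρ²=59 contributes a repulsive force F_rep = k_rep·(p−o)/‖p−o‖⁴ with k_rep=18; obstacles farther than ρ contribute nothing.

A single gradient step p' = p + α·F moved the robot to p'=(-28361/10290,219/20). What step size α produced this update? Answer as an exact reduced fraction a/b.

α = 1/5

F_att = 3/4·(g−p) = 3/4·(-5,-7) = (-3.7500,-5.2500)
o1: d²=49 ≤ ρ²=59; F_rep = 18·(7,0)/49² = (0.0525,0.0000)
o2: d²=36 ≤ ρ²=59; F_rep = 18·(-6,0)/36² = (-0.0833,0.0000)
F = F_att + ΣF_rep = (-3.7809,-5.2500)
Δp = p'−p = (-0.7562,-1.0500); α = Δx/Fx = (-7781/10290) / (-7781/2058) = 1/5
check: Δy/Fy = (-21/20) / (-21/4) = 1/5 ✓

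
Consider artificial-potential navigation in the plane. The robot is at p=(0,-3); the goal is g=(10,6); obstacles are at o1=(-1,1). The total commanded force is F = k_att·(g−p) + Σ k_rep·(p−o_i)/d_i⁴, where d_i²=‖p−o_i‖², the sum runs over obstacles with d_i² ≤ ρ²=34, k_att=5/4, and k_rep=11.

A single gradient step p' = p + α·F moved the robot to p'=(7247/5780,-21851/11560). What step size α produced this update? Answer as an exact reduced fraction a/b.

F_att = 5/4·(g−p) = 5/4·(10,9) = (12.5000,11.2500)
o1: d²=17 ≤ ρ²=34; F_rep = 11·(1,-4)/17² = (0.0381,-0.1522)
F = F_att + ΣF_rep = (12.5381,11.0978)
Δp = p'−p = (1.2538,1.1098); α = Δx/Fx = (7247/5780) / (7247/578) = 1/10
check: Δy/Fy = (12829/11560) / (12829/1156) = 1/10 ✓

α = 1/10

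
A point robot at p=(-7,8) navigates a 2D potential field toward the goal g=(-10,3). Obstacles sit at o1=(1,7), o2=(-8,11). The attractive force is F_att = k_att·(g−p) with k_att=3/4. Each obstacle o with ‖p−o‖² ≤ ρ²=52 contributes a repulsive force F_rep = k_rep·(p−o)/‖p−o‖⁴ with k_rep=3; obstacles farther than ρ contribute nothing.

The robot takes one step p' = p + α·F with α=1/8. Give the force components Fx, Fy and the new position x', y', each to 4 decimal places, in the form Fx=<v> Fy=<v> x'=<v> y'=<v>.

F_att = 3/4·(g−p) = 3/4·(-3,-5) = (-2.2500,-3.7500)
o1: d²=65 > ρ²=52 → inactive
o2: d²=10 ≤ ρ²=52; F_rep = 3·(1,-3)/10² = (0.0300,-0.0900)
F = F_att + ΣF_rep = (-2.2200,-3.8400)
p' = p + 1/8·F = (-7.2775,7.5200)

Fx=-2.2200 Fy=-3.8400 x'=-7.2775 y'=7.5200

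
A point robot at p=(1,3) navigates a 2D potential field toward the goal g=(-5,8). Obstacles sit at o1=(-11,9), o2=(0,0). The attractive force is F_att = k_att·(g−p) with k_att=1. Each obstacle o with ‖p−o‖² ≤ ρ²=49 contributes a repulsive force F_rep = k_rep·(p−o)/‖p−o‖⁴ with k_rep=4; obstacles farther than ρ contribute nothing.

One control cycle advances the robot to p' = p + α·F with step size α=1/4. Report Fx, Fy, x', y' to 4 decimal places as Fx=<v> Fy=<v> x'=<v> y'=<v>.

Fx=-5.9600 Fy=5.1200 x'=-0.4900 y'=4.2800

F_att = 1·(g−p) = 1·(-6,5) = (-6.0000,5.0000)
o1: d²=180 > ρ²=49 → inactive
o2: d²=10 ≤ ρ²=49; F_rep = 4·(1,3)/10² = (0.0400,0.1200)
F = F_att + ΣF_rep = (-5.9600,5.1200)
p' = p + 1/4·F = (-0.4900,4.2800)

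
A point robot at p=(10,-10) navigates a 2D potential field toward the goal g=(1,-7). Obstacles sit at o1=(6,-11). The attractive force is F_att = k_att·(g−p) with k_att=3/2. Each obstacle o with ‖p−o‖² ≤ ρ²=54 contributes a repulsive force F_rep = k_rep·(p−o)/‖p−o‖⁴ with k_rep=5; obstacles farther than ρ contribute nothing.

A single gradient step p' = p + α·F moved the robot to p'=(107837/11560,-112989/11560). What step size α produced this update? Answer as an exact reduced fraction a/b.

F_att = 3/2·(g−p) = 3/2·(-9,3) = (-13.5000,4.5000)
o1: d²=17 ≤ ρ²=54; F_rep = 5·(4,1)/17² = (0.0692,0.0173)
F = F_att + ΣF_rep = (-13.4308,4.5173)
Δp = p'−p = (-0.6715,0.2259); α = Δx/Fx = (-7763/11560) / (-7763/578) = 1/20
check: Δy/Fy = (2611/11560) / (2611/578) = 1/20 ✓

α = 1/20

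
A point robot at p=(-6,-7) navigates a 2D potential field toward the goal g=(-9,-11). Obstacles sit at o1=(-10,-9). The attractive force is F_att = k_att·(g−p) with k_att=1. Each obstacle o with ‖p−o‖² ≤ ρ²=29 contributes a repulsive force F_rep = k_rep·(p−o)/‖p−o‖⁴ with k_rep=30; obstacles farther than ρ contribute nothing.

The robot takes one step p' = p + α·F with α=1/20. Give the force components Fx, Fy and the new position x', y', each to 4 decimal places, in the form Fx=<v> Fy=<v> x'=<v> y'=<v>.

Fx=-2.7000 Fy=-3.8500 x'=-6.1350 y'=-7.1925

F_att = 1·(g−p) = 1·(-3,-4) = (-3.0000,-4.0000)
o1: d²=20 ≤ ρ²=29; F_rep = 30·(4,2)/20² = (0.3000,0.1500)
F = F_att + ΣF_rep = (-2.7000,-3.8500)
p' = p + 1/20·F = (-6.1350,-7.1925)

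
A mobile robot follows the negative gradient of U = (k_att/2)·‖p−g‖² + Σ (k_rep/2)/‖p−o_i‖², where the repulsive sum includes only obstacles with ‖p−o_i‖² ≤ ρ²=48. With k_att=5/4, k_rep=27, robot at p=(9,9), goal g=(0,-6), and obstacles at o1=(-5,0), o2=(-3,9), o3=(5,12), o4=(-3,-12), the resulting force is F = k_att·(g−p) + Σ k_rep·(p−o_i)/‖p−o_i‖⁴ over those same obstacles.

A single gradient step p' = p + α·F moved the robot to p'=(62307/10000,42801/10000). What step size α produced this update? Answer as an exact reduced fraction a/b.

F_att = 5/4·(g−p) = 5/4·(-9,-15) = (-11.2500,-18.7500)
o1: d²=277 > ρ²=48 → inactive
o2: d²=144 > ρ²=48 → inactive
o3: d²=25 ≤ ρ²=48; F_rep = 27·(4,-3)/25² = (0.1728,-0.1296)
o4: d²=585 > ρ²=48 → inactive
F = F_att + ΣF_rep = (-11.0772,-18.8796)
Δp = p'−p = (-2.7693,-4.7199); α = Δx/Fx = (-27693/10000) / (-27693/2500) = 1/4
check: Δy/Fy = (-47199/10000) / (-47199/2500) = 1/4 ✓

α = 1/4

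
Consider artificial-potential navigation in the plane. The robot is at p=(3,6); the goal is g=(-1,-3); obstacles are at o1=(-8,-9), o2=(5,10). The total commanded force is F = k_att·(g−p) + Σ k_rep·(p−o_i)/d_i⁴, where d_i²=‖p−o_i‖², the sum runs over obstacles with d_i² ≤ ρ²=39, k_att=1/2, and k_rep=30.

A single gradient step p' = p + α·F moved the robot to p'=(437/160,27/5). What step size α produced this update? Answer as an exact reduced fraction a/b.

α = 1/8

F_att = 1/2·(g−p) = 1/2·(-4,-9) = (-2.0000,-4.5000)
o1: d²=346 > ρ²=39 → inactive
o2: d²=20 ≤ ρ²=39; F_rep = 30·(-2,-4)/20² = (-0.1500,-0.3000)
F = F_att + ΣF_rep = (-2.1500,-4.8000)
Δp = p'−p = (-0.2687,-0.6000); α = Δx/Fx = (-43/160) / (-43/20) = 1/8
check: Δy/Fy = (-3/5) / (-24/5) = 1/8 ✓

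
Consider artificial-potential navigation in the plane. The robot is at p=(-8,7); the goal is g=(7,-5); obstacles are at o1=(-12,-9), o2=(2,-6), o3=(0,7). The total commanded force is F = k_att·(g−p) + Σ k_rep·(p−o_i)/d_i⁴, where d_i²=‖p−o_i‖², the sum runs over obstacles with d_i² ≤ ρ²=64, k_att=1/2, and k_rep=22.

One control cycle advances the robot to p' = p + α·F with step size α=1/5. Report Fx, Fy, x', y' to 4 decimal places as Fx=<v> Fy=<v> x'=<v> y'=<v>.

Fx=7.4570 Fy=-6.0000 x'=-6.5086 y'=5.8000

F_att = 1/2·(g−p) = 1/2·(15,-12) = (7.5000,-6.0000)
o1: d²=272 > ρ²=64 → inactive
o2: d²=269 > ρ²=64 → inactive
o3: d²=64 ≤ ρ²=64; F_rep = 22·(-8,0)/64² = (-0.0430,0.0000)
F = F_att + ΣF_rep = (7.4570,-6.0000)
p' = p + 1/5·F = (-6.5086,5.8000)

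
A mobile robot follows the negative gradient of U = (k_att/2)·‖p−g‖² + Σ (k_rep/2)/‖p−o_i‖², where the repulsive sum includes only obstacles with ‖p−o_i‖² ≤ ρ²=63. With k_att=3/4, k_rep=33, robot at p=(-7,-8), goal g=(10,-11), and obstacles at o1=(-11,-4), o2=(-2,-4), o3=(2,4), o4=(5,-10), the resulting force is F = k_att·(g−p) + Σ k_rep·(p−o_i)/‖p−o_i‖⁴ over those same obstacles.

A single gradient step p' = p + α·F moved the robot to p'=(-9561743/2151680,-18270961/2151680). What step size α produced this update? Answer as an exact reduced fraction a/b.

F_att = 3/4·(g−p) = 3/4·(17,-3) = (12.7500,-2.2500)
o1: d²=32 ≤ ρ²=63; F_rep = 33·(4,-4)/32² = (0.1289,-0.1289)
o2: d²=41 ≤ ρ²=63; F_rep = 33·(-5,-4)/41² = (-0.0982,-0.0785)
o3: d²=225 > ρ²=63 → inactive
o4: d²=148 > ρ²=63 → inactive
F = F_att + ΣF_rep = (12.7808,-2.4574)
Δp = p'−p = (2.5562,-0.4915); α = Δx/Fx = (5500017/2151680) / (5500017/430336) = 1/5
check: Δy/Fy = (-1057521/2151680) / (-1057521/430336) = 1/5 ✓

α = 1/5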